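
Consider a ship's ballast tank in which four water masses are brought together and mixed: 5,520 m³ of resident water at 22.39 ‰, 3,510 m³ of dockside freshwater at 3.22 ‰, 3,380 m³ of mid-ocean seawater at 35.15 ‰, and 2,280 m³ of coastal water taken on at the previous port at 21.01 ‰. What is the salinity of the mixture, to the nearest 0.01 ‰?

Total salt / total volume:
salt = 5,520×22.39 + 3,510×3.22 + 3,380×35.15 + 2,280×21.01 = 123,592.8 + 11,302.2 + 118,807 + 47,902.8 = 301,604.8
volume = 5,520 + 3,510 + 3,380 + 2,280 = 14,690 m³
S = 301,604.8 / 14,690 = 20.5313 ‰

20.53 ‰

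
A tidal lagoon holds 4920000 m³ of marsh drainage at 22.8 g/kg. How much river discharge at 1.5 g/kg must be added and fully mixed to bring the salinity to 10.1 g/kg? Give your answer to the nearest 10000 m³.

Salt balance: 4,920,000×22.8 + V×1.5 = (4,920,000+V)×10.1
112,176,000 + 1.5V = 49,692,000 + 10.1V
62,484,000 = 8.6V
V = 7,265,581.4 m³

7270000 m³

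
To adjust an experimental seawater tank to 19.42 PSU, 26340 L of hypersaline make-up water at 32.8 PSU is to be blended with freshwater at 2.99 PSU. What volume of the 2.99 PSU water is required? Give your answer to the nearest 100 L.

Salt balance: 26,340×32.8 + V×2.99 = (26,340+V)×19.42
863,952 + 2.99V = 511,522.8 + 19.42V
352,429.2 = 16.43V
V = 21,450.35 L

21500 L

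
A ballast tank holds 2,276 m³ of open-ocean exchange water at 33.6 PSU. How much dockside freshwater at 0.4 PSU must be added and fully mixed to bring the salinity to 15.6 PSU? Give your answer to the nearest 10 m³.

2700 m³

Salt balance: 2,276×33.6 + V×0.4 = (2,276+V)×15.6
76,473.6 + 0.4V = 35,505.6 + 15.6V
40,968 = 15.2V
V = 2,695.26 m³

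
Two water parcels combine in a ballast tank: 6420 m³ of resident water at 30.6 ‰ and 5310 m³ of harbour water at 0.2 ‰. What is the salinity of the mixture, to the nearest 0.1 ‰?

16.8 ‰

Weighted by volume,
salt = 6,420×30.6 + 5,310×0.2 = 196,452 + 1,062 = 197,514
volume = 6,420 + 5,310 = 11,730 m³
S = 197,514 / 11,730 = 16.838 ‰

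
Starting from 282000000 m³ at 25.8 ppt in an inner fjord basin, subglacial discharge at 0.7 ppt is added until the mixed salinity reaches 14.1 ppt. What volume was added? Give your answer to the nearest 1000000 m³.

Salt balance: 282,000,000×25.8 + V×0.7 = (282,000,000+V)×14.1
7,275,600,000 + 0.7V = 3,976,200,000 + 14.1V
3,299,400,000 = 13.4V
V = 246,223,880.6 m³

246000000 m³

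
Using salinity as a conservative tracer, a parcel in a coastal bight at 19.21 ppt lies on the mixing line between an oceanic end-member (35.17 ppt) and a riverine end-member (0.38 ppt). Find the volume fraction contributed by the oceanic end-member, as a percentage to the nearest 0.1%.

54.1%

Let g be the oceanic fraction. Salt balance per unit volume:
g×35.17 + (1−g)×0.38 = 19.21
g = (19.21 − 0.38) / (35.17 − 0.38) = 18.83/34.79 = 0.5412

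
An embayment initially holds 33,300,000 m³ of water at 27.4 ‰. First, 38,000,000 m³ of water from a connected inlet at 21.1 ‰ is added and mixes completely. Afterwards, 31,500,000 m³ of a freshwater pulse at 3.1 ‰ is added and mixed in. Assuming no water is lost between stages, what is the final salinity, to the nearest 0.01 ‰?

Weighted by volume,
Initial salt = 33,300,000×27.4 = 912,420,000
After stage 1: salt = 912,420,000 + 38,000,000×21.1 = 1,714,220,000; volume = 71,300,000 m³; S = 24.042 ‰
After stage 2: salt = 1,714,220,000 + 31,500,000×3.1 = 1,811,870,000; volume = 102,800,000 m³
S = 1,811,870,000 / 102,800,000 = 17.6252 ‰

17.63 ‰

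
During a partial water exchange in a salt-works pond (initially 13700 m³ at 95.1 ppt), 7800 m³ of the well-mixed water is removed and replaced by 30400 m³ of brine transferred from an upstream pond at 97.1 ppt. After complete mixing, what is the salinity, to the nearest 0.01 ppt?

96.77 ppt

Remaining after removal: 5,900 m³ at 95.1 ppt (salt = 561,090)
After addition: salt = 561,090 + 30,400×97.1 = 3,512,930; volume = 36,300 m³
S = 3,512,930 / 36,300 = 96.7749 ppt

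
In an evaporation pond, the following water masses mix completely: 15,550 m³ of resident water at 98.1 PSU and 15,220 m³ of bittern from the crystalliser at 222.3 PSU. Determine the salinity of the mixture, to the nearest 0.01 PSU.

Mass of salt is conserved:
salt = 15,550×98.1 + 15,220×222.3 = 1,525,455 + 3,383,406 = 4,908,861
volume = 15,550 + 15,220 = 30,770 m³
S = 4,908,861 / 30,770 = 159.534 PSU

159.53 PSU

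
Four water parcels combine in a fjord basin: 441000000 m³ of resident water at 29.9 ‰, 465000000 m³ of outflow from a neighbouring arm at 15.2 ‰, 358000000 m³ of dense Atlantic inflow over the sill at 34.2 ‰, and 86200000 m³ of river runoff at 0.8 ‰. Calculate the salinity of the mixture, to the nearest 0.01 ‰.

Mass of salt is conserved:
salt = 441,000,000×29.9 + 465,000,000×15.2 + 358,000,000×34.2 + 86,200,000×0.8 = 13,185,900,000 + 7,068,000,000 + 12,243,600,000 + 68,960,000 = 32,566,460,000
volume = 441,000,000 + 465,000,000 + 358,000,000 + 86,200,000 = 1,350,200,000 m³
S = 32,566,460,000 / 1,350,200,000 = 24.1197 ‰

24.12 ‰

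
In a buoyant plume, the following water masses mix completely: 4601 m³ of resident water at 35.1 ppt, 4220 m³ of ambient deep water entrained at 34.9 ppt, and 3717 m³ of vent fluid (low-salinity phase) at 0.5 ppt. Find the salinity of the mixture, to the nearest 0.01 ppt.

Mass of salt is conserved:
salt = 4,601×35.1 + 4,220×34.9 + 3,717×0.5 = 161,495.1 + 147,278 + 1,858.5 = 310,631.6
volume = 4,601 + 4,220 + 3,717 = 12,538 m³
S = 310,631.6 / 12,538 = 24.7752 ppt

24.78 ppt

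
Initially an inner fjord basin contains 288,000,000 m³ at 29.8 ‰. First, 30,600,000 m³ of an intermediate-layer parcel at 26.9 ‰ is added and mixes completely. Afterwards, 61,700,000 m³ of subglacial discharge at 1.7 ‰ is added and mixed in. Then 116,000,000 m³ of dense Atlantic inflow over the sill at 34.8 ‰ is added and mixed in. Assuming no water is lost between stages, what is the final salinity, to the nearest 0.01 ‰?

27.30 ‰

Salt balance:
Initial salt = 288,000,000×29.8 = 8,582,400,000
After stage 1: salt = 8,582,400,000 + 30,600,000×26.9 = 9,405,540,000; volume = 318,600,000 m³; S = 29.521 ‰
After stage 2: salt = 9,405,540,000 + 61,700,000×1.7 = 9,510,430,000; volume = 380,300,000 m³; S = 25.008 ‰
After stage 3: salt = 9,510,430,000 + 116,000,000×34.8 = 13,547,230,000; volume = 496,300,000 m³
S = 13,547,230,000 / 496,300,000 = 27.2965 ‰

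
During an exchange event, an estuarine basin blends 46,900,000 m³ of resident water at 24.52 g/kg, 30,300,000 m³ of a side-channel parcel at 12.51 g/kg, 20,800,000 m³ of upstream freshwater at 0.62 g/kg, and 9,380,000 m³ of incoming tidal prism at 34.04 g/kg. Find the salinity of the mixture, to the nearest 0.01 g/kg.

Weighted by volume,
salt = 46,900,000×24.52 + 30,300,000×12.51 + 20,800,000×0.62 + 9,380,000×34.04 = 1,149,988,000 + 379,053,000 + 12,896,000 + 319,295,200 = 1,861,232,200
volume = 46,900,000 + 30,300,000 + 20,800,000 + 9,380,000 = 107,380,000 m³
S = 1,861,232,200 / 107,380,000 = 17.3331 g/kg

17.33 g/kg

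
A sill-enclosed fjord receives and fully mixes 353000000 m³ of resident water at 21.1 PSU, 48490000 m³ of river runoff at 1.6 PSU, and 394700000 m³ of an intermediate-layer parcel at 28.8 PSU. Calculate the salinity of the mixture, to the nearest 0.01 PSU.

By conservation of dissolved salt,
salt = 353,000,000×21.1 + 48,490,000×1.6 + 394,700,000×28.8 = 7,448,300,000 + 77,584,000 + 11,367,360,000 = 18,893,244,000
volume = 353,000,000 + 48,490,000 + 394,700,000 = 796,190,000 m³
S = 18,893,244,000 / 796,190,000 = 23.7296 PSU

23.73 PSU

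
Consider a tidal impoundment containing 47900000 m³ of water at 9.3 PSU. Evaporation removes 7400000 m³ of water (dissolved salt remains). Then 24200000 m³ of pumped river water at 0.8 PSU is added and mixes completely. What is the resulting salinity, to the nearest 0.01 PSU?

7.18 PSU

After evaporation: salt = 47,900,000×9.3 = 445,470,000; volume = 47,900,000 − 7,400,000 = 40,500,000 m³
After mixing: salt = 445,470,000 + 24,200,000×0.8 = 464,830,000; volume = 40,500,000 + 24,200,000 = 64,700,000 m³
S = 464,830,000 / 64,700,000 = 7.1844 PSU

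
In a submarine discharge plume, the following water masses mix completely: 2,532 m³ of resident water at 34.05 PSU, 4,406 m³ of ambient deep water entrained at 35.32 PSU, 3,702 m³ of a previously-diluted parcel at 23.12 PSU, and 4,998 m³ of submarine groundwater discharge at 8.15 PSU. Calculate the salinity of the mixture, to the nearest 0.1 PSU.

Total salt / total volume:
salt = 2,532×34.05 + 4,406×35.32 + 3,702×23.12 + 4,998×8.15 = 86,214.6 + 155,619.92 + 85,590.24 + 40,733.7 = 368,158.46
volume = 2,532 + 4,406 + 3,702 + 4,998 = 15,638 m³
S = 368,158.46 / 15,638 = 23.543 PSU

23.5 PSU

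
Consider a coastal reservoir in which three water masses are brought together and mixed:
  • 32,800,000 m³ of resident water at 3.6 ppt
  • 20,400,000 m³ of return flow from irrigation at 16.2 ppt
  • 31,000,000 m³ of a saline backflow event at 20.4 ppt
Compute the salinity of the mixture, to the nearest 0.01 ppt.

12.84 ppt

Weighted by volume,
salt = 32,800,000×3.6 + 20,400,000×16.2 + 31,000,000×20.4 = 118,080,000 + 330,480,000 + 632,400,000 = 1,080,960,000
volume = 32,800,000 + 20,400,000 + 31,000,000 = 84,200,000 m³
S = 1,080,960,000 / 84,200,000 = 12.838 ppt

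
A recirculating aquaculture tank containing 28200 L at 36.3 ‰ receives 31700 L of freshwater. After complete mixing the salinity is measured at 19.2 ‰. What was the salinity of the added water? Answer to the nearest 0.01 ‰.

Salt balance: 28,200×36.3 + 31,700×S = 59,900×19.2
1,023,660 + 31,700·S = 1,150,080
S = (1,150,080 − 1,023,660) / 31,700 = 3.988 ‰

3.99 ‰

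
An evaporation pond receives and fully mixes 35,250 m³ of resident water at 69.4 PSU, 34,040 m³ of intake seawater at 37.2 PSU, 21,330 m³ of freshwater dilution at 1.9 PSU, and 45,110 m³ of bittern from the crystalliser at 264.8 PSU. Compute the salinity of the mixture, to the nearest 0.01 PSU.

115.66 PSU

Conserving salt mass:
salt = 35,250×69.4 + 34,040×37.2 + 21,330×1.9 + 45,110×264.8 = 2,446,350 + 1,266,288 + 40,527 + 11,945,128 = 15,698,293
volume = 35,250 + 34,040 + 21,330 + 45,110 = 135,730 m³
S = 15,698,293 / 135,730 = 115.6582 PSU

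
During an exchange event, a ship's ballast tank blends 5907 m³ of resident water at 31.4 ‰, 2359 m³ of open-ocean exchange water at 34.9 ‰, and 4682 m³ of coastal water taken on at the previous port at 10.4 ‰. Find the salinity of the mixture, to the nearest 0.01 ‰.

24.44 ‰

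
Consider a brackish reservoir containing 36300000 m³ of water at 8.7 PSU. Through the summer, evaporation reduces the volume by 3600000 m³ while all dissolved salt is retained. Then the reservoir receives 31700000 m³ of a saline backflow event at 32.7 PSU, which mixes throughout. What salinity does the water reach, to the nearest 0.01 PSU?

21.00 PSU

After evaporation: salt = 36,300,000×8.7 = 315,810,000; volume = 36,300,000 − 3,600,000 = 32,700,000 m³
After mixing: salt = 315,810,000 + 31,700,000×32.7 = 1,352,400,000; volume = 32,700,000 + 31,700,000 = 64,400,000 m³
S = 1,352,400,000 / 64,400,000 = 21 PSU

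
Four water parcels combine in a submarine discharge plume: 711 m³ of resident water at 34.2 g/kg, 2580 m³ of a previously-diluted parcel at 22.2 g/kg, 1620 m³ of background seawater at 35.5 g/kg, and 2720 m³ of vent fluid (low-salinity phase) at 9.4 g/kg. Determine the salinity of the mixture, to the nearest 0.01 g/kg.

21.58 g/kg

Conserving salt mass:
salt = 711×34.2 + 2,580×22.2 + 1,620×35.5 + 2,720×9.4 = 24,316.2 + 57,276 + 57,510 + 25,568 = 164,670.2
volume = 711 + 2,580 + 1,620 + 2,720 = 7,631 m³
S = 164,670.2 / 7,631 = 21.5791 g/kg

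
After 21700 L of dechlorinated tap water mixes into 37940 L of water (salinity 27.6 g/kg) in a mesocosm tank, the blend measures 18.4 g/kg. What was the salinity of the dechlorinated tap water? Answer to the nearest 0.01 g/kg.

Salt balance: 37,940×27.6 + 21,700×S = 59,640×18.4
1,047,144 + 21,700·S = 1,097,376
S = (1,097,376 − 1,047,144) / 21,700 = 2.3148 g/kg

2.31 g/kg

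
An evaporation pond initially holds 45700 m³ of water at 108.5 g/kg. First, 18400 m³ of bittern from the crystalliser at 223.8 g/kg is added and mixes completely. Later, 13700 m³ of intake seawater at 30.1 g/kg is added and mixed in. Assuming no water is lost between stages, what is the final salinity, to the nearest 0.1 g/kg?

Conserving salt mass:
Initial salt = 45,700×108.5 = 4,958,450
After stage 1: salt = 4,958,450 + 18,400×223.8 = 9,076,370; volume = 64,100 m³; S = 141.597 g/kg
After stage 2: salt = 9,076,370 + 13,700×30.1 = 9,488,740; volume = 77,800 m³
S = 9,488,740 / 77,800 = 121.9632 g/kg

122.0 g/kg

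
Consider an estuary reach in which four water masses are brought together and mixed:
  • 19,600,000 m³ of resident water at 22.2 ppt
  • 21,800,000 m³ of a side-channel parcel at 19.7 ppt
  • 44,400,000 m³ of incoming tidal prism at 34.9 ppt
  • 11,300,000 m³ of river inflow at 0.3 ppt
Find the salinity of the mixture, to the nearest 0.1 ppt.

24.9 ppt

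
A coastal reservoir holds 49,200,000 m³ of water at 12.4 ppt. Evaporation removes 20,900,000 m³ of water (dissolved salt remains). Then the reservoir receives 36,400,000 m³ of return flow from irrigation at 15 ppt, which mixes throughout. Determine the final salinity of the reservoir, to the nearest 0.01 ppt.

After evaporation: salt = 49,200,000×12.4 = 610,080,000; volume = 49,200,000 − 20,900,000 = 28,300,000 m³
After mixing: salt = 610,080,000 + 36,400,000×15 = 1,156,080,000; volume = 28,300,000 + 36,400,000 = 64,700,000 m³
S = 1,156,080,000 / 64,700,000 = 17.8683 ppt

17.87 ppt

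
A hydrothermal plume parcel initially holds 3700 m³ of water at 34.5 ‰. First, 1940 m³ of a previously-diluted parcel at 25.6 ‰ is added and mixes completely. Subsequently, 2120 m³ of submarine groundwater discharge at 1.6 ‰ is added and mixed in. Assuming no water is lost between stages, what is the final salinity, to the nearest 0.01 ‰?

23.29 ‰

By conservation of dissolved salt,
Initial salt = 3,700×34.5 = 127,650
After stage 1: salt = 127,650 + 1,940×25.6 = 177,314; volume = 5,640 m³; S = 31.439 ‰
After stage 2: salt = 177,314 + 2,120×1.6 = 180,706; volume = 7,760 m³
S = 180,706 / 7,760 = 23.2869 ‰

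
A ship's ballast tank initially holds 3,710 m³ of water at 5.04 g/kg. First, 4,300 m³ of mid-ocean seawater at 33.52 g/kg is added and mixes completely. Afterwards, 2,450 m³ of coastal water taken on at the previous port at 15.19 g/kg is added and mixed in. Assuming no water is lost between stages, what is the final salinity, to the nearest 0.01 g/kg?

Salt balance:
Initial salt = 3,710×5.04 = 18,698.4
After stage 1: salt = 18,698.4 + 4,300×33.52 = 162,834.4; volume = 8,010 m³; S = 20.329 g/kg
After stage 2: salt = 162,834.4 + 2,450×15.19 = 200,049.9; volume = 10,460 m³
S = 200,049.9 / 10,460 = 19.1252 g/kg

19.13 g/kg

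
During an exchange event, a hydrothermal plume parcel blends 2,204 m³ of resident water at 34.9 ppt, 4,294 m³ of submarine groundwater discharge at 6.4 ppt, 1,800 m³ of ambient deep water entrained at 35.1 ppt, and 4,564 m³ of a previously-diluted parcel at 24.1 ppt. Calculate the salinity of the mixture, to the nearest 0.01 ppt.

21.58 ppt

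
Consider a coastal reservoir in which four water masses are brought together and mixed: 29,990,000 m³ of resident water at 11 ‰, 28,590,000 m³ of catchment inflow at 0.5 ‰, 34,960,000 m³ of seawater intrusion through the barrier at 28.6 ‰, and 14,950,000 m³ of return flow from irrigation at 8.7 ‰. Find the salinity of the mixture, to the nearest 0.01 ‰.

Total salt / total volume:
salt = 29,990,000×11 + 28,590,000×0.5 + 34,960,000×28.6 + 14,950,000×8.7 = 329,890,000 + 14,295,000 + 999,856,000 + 130,065,000 = 1,474,106,000
volume = 29,990,000 + 28,590,000 + 34,960,000 + 14,950,000 = 108,490,000 m³
S = 1,474,106,000 / 108,490,000 = 13.5875 ‰

13.59 ‰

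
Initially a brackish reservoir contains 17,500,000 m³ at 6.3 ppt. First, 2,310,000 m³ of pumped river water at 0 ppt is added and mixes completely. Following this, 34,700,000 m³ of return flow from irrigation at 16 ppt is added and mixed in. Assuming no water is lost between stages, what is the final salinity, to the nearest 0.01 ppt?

Mass of salt is conserved:
Initial salt = 17,500,000×6.3 = 110,250,000
After stage 1: salt = 110,250,000 + 2,310,000×0 = 110,250,000; volume = 19,810,000 m³; S = 5.565 ppt
After stage 2: salt = 110,250,000 + 34,700,000×16 = 665,450,000; volume = 54,510,000 m³
S = 665,450,000 / 54,510,000 = 12.2079 ppt

12.21 ppt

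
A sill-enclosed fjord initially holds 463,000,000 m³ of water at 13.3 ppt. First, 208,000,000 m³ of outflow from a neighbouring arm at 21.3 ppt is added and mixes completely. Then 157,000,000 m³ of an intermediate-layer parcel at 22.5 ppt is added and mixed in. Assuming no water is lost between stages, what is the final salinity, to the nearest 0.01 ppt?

Conserving salt mass:
Initial salt = 463,000,000×13.3 = 6,157,900,000
After stage 1: salt = 6,157,900,000 + 208,000,000×21.3 = 10,588,300,000; volume = 671,000,000 m³; S = 15.78 ppt
After stage 2: salt = 10,588,300,000 + 157,000,000×22.5 = 14,120,800,000; volume = 828,000,000 m³
S = 14,120,800,000 / 828,000,000 = 17.0541 ppt

17.05 ppt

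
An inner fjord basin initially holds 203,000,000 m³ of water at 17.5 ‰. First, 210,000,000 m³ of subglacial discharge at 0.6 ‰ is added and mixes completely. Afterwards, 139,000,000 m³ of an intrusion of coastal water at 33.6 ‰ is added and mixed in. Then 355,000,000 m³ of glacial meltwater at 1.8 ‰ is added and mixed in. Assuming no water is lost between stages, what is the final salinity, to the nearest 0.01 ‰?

Weighted by volume,
Initial salt = 203,000,000×17.5 = 3,552,500,000
After stage 1: salt = 3,552,500,000 + 210,000,000×0.6 = 3,678,500,000; volume = 413,000,000 m³; S = 8.907 ‰
After stage 2: salt = 3,678,500,000 + 139,000,000×33.6 = 8,348,900,000; volume = 552,000,000 m³; S = 15.125 ‰
After stage 3: salt = 8,348,900,000 + 355,000,000×1.8 = 8,987,900,000; volume = 907,000,000 m³
S = 8,987,900,000 / 907,000,000 = 9.9095 ‰

9.91 ‰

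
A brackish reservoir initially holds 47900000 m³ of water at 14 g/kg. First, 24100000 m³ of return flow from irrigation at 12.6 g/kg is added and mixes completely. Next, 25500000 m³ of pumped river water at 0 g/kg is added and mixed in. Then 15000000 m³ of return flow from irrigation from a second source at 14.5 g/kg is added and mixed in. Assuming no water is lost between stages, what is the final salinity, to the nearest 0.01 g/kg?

By conservation of dissolved salt,
Initial salt = 47,900,000×14 = 670,600,000
After stage 1: salt = 670,600,000 + 24,100,000×12.6 = 974,260,000; volume = 72,000,000 m³; S = 13.531 g/kg
After stage 2: salt = 974,260,000 + 25,500,000×0 = 974,260,000; volume = 97,500,000 m³; S = 9.992 g/kg
After stage 3: salt = 974,260,000 + 15,000,000×14.5 = 1,191,760,000; volume = 112,500,000 m³
S = 1,191,760,000 / 112,500,000 = 10.5934 g/kg

10.59 g/kg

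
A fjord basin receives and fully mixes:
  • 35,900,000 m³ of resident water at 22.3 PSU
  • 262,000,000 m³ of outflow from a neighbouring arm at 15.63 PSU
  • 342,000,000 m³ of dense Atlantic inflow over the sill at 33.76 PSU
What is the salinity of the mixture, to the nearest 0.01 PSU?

25.69 PSU

Salt balance:
salt = 35,900,000×22.3 + 262,000,000×15.63 + 342,000,000×33.76 = 800,570,000 + 4,095,060,000 + 11,545,920,000 = 16,441,550,000
volume = 35,900,000 + 262,000,000 + 342,000,000 = 639,900,000 m³
S = 16,441,550,000 / 639,900,000 = 25.6939 PSU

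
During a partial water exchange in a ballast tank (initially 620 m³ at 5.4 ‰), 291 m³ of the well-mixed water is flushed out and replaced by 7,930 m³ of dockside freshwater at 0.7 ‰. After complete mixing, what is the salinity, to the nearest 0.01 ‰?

Remaining after removal: 329 m³ at 5.4 ‰ (salt = 1,776.6)
After addition: salt = 1,776.6 + 7,930×0.7 = 7,327.6; volume = 8,259 m³
S = 7,327.6 / 8,259 = 0.8872 ‰

0.89 ‰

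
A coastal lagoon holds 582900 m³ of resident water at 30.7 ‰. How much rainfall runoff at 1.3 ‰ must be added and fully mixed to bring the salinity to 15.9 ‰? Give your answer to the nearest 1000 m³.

Salt balance: 582,900×30.7 + V×1.3 = (582,900+V)×15.9
17,895,030 + 1.3V = 9,268,110 + 15.9V
8,626,920 = 14.6V
V = 590,884.93 m³

591000 m³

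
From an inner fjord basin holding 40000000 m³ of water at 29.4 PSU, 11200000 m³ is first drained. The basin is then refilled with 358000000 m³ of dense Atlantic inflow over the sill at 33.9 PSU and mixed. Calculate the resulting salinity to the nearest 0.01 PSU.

Remaining after removal: 28,800,000 m³ at 29.4 PSU (salt = 846,720,000)
After addition: salt = 846,720,000 + 358,000,000×33.9 = 12,982,920,000; volume = 386,800,000 m³
S = 12,982,920,000 / 386,800,000 = 33.5649 PSU

33.56 PSU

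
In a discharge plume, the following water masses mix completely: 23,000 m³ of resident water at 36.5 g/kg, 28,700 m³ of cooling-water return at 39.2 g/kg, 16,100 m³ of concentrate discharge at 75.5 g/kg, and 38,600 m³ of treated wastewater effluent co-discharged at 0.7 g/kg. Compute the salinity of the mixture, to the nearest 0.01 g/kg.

Total salt / total volume:
salt = 23,000×36.5 + 28,700×39.2 + 16,100×75.5 + 38,600×0.7 = 839,500 + 1,125,040 + 1,215,550 + 27,020 = 3,207,110
volume = 23,000 + 28,700 + 16,100 + 38,600 = 106,400 m³
S = 3,207,110 / 106,400 = 30.142 g/kg

30.14 g/kg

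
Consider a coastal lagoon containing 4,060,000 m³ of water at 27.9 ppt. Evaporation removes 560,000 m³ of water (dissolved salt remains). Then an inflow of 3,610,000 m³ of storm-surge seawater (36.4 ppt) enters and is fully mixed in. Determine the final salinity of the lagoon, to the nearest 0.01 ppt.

After evaporation: salt = 4,060,000×27.9 = 113,274,000; volume = 4,060,000 − 560,000 = 3,500,000 m³
After mixing: salt = 113,274,000 + 3,610,000×36.4 = 244,678,000; volume = 3,500,000 + 3,610,000 = 7,110,000 m³
S = 244,678,000 / 7,110,000 = 34.4132 ppt

34.41 ppt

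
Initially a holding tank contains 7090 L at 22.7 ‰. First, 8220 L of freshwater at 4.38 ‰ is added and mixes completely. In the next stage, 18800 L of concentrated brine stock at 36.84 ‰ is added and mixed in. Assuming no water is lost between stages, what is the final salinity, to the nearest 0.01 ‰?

Salt balance:
Initial salt = 7,090×22.7 = 160,943
After stage 1: salt = 160,943 + 8,220×4.38 = 196,946.6; volume = 15,310 L; S = 12.864 ‰
After stage 2: salt = 196,946.6 + 18,800×36.84 = 889,538.6; volume = 34,110 L
S = 889,538.6 / 34,110 = 26.0785 ‰

26.08 ‰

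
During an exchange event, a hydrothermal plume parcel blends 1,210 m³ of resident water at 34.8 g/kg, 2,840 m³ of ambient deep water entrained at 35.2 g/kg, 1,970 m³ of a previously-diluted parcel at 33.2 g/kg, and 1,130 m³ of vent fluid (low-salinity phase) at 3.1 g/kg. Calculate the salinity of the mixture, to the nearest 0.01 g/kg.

Conserving salt mass:
salt = 1,210×34.8 + 2,840×35.2 + 1,970×33.2 + 1,130×3.1 = 42,108 + 99,968 + 65,404 + 3,503 = 210,983
volume = 1,210 + 2,840 + 1,970 + 1,130 = 7,150 m³
S = 210,983 / 7,150 = 29.5081 g/kg

29.51 g/kg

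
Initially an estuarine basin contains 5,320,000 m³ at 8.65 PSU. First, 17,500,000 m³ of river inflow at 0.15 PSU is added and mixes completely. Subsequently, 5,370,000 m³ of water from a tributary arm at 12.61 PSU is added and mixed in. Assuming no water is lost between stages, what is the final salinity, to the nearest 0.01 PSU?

4.13 PSU

Conserving salt mass:
Initial salt = 5,320,000×8.65 = 46,018,000
After stage 1: salt = 46,018,000 + 17,500,000×0.15 = 48,643,000; volume = 22,820,000 m³; S = 2.132 PSU
After stage 2: salt = 48,643,000 + 5,370,000×12.61 = 116,358,700; volume = 28,190,000 m³
S = 116,358,700 / 28,190,000 = 4.1277 PSU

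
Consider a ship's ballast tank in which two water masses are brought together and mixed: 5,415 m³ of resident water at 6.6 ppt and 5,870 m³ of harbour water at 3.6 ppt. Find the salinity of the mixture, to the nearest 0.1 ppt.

5.0 ppt

Weighted by volume,
salt = 5,415×6.6 + 5,870×3.6 = 35,739 + 21,132 = 56,871
volume = 5,415 + 5,870 = 11,285 m³
S = 56,871 / 11,285 = 5.04 ppt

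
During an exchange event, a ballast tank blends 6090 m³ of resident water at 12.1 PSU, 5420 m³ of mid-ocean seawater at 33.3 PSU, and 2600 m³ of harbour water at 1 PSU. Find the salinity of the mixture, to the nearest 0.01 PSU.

By conservation of dissolved salt,
salt = 6,090×12.1 + 5,420×33.3 + 2,600×1 = 73,689 + 180,486 + 2,600 = 256,775
volume = 6,090 + 5,420 + 2,600 = 14,110 m³
S = 256,775 / 14,110 = 18.1981 PSU

18.20 PSU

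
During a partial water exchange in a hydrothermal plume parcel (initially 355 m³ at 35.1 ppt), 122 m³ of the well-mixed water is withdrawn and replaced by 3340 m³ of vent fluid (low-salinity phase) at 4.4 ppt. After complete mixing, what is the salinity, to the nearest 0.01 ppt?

Remaining after removal: 233 m³ at 35.1 ppt (salt = 8,178.3)
After addition: salt = 8,178.3 + 3,340×4.4 = 22,874.3; volume = 3,573 m³
S = 22,874.3 / 3,573 = 6.402 ppt

6.40 ppt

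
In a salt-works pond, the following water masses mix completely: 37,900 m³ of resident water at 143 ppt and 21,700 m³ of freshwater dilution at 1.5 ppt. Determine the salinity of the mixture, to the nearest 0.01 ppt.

91.48 ppt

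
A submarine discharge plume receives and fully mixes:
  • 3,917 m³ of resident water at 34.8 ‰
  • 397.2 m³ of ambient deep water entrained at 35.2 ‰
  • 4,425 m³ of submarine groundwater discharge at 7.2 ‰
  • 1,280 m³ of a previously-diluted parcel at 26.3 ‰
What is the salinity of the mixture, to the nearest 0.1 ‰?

21.5 ‰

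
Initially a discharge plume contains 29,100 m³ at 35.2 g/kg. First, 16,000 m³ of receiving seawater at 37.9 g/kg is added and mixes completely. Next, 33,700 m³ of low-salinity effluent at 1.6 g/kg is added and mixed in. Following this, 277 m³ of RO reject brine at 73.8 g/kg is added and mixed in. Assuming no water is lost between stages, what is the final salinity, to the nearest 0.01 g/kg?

21.56 g/kg

By conservation of dissolved salt,
Initial salt = 29,100×35.2 = 1,024,320
After stage 1: salt = 1,024,320 + 16,000×37.9 = 1,630,720; volume = 45,100 m³; S = 36.158 g/kg
After stage 2: salt = 1,630,720 + 33,700×1.6 = 1,684,640; volume = 78,800 m³; S = 21.379 g/kg
After stage 3: salt = 1,684,640 + 277×73.8 = 1,705,082.6; volume = 79,077 m³
S = 1,705,082.6 / 79,077 = 21.5623 g/kg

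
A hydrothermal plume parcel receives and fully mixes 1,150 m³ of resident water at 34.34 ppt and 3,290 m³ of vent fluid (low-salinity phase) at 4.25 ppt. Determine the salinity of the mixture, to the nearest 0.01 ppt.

12.04 ppt

Weighted by volume,
salt = 1,150×34.34 + 3,290×4.25 = 39,491 + 13,982.5 = 53,473.5
volume = 1,150 + 3,290 = 4,440 m³
S = 53,473.5 / 4,440 = 12.0436 ppt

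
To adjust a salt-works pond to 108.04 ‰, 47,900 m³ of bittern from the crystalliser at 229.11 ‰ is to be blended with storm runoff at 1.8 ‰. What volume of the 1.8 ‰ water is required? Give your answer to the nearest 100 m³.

Salt balance: 47,900×229.11 + V×1.8 = (47,900+V)×108.04
10,974,369 + 1.8V = 5,175,116 + 108.04V
5,799,253 = 106.24V
V = 54,586.34 m³

54600 m³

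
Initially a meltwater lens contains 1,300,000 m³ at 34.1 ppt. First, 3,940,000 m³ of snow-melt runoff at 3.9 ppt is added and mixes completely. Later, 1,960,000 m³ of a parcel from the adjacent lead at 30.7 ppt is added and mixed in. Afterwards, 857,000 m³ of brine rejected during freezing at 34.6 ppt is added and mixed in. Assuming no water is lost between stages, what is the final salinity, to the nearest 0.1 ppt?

Conserving salt mass:
Initial salt = 1,300,000×34.1 = 44,330,000
After stage 1: salt = 44,330,000 + 3,940,000×3.9 = 59,696,000; volume = 5,240,000 m³; S = 11.392 ppt
After stage 2: salt = 59,696,000 + 1,960,000×30.7 = 119,868,000; volume = 7,200,000 m³; S = 16.648 ppt
After stage 3: salt = 119,868,000 + 857,000×34.6 = 149,520,200; volume = 8,057,000 m³
S = 149,520,200 / 8,057,000 = 18.5578 ppt

18.6 ppt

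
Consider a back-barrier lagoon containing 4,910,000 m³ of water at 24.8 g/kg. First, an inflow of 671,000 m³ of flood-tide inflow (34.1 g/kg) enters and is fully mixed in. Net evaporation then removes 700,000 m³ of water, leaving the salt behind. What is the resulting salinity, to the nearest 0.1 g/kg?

After mixing: salt = 4,910,000×24.8 + 671,000×34.1 = 144,649,100; volume = 5,581,000 m³
After evaporation: salt unchanged = 144,649,100; volume = 5,581,000 − 700,000 = 4,881,000 m³
S = 144,649,100 / 4,881,000 = 29.6351 g/kg

29.6 g/kg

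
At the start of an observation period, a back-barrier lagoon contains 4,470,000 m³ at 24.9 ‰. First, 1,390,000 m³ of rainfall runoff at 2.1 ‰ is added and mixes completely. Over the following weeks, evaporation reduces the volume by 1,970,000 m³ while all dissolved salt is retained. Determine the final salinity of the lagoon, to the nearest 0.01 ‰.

After mixing: salt = 4,470,000×24.9 + 1,390,000×2.1 = 114,222,000; volume = 5,860,000 m³
After evaporation: salt unchanged = 114,222,000; volume = 5,860,000 − 1,970,000 = 3,890,000 m³
S = 114,222,000 / 3,890,000 = 29.363 ‰

29.36 ‰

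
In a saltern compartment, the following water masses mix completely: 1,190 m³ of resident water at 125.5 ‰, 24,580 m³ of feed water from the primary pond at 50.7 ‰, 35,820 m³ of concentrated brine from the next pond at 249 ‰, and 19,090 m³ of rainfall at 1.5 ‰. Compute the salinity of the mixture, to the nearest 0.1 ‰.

By conservation of dissolved salt,
salt = 1,190×125.5 + 24,580×50.7 + 35,820×249 + 19,090×1.5 = 149,345 + 1,246,206 + 8,919,180 + 28,635 = 10,343,366
volume = 1,190 + 24,580 + 35,820 + 19,090 = 80,680 m³
S = 10,343,366 / 80,680 = 128.202 ‰

128.2 ‰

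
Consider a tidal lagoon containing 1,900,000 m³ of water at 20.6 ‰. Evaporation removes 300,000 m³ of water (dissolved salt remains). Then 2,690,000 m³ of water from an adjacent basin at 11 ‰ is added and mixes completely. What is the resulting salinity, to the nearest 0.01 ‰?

After evaporation: salt = 1,900,000×20.6 = 39,140,000; volume = 1,900,000 − 300,000 = 1,600,000 m³
After mixing: salt = 39,140,000 + 2,690,000×11 = 68,730,000; volume = 1,600,000 + 2,690,000 = 4,290,000 m³
S = 68,730,000 / 4,290,000 = 16.021 ‰

16.02 ‰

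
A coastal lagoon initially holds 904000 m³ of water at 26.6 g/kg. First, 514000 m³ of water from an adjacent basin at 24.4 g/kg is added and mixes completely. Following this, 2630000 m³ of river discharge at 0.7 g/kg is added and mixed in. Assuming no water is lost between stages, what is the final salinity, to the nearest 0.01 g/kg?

9.49 g/kg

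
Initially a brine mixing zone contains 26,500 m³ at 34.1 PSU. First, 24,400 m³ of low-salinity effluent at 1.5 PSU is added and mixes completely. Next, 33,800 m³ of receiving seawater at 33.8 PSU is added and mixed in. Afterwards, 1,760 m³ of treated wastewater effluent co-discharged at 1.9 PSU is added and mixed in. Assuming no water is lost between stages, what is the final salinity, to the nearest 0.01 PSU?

Mass of salt is conserved:
Initial salt = 26,500×34.1 = 903,650
After stage 1: salt = 903,650 + 24,400×1.5 = 940,250; volume = 50,900 m³; S = 18.472 PSU
After stage 2: salt = 940,250 + 33,800×33.8 = 2,082,690; volume = 84,700 m³; S = 24.589 PSU
After stage 3: salt = 2,082,690 + 1,760×1.9 = 2,086,034; volume = 86,460 m³
S = 2,086,034 / 86,460 = 24.1272 PSU

24.13 PSU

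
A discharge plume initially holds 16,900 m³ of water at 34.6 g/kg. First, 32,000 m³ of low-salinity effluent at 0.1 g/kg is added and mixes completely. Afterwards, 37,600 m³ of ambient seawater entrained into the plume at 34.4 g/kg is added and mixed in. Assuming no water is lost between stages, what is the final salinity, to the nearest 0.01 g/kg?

21.75 g/kg

Conserving salt mass:
Initial salt = 16,900×34.6 = 584,740
After stage 1: salt = 584,740 + 32,000×0.1 = 587,940; volume = 48,900 m³; S = 12.023 g/kg
After stage 2: salt = 587,940 + 37,600×34.4 = 1,881,380; volume = 86,500 m³
S = 1,881,380 / 86,500 = 21.7501 g/kg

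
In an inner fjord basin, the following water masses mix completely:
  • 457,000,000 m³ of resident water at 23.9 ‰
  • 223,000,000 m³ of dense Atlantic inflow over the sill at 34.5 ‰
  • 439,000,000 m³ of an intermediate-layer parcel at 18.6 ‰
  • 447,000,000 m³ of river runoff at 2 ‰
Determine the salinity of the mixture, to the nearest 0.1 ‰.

17.7 ‰

Mass of salt is conserved:
salt = 457,000,000×23.9 + 223,000,000×34.5 + 439,000,000×18.6 + 447,000,000×2 = 10,922,300,000 + 7,693,500,000 + 8,165,400,000 + 894,000,000 = 27,675,200,000
volume = 457,000,000 + 223,000,000 + 439,000,000 + 447,000,000 = 1,566,000,000 m³
S = 27,675,200,000 / 1,566,000,000 = 17.673 ‰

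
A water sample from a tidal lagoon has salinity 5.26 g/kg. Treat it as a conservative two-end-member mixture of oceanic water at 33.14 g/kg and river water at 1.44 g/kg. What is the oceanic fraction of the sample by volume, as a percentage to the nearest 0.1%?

12.1%

Let g be the oceanic fraction. Salt balance per unit volume:
g×33.14 + (1−g)×1.44 = 5.26
g = (5.26 − 1.44) / (33.14 − 1.44) = 3.82/31.7 = 0.1205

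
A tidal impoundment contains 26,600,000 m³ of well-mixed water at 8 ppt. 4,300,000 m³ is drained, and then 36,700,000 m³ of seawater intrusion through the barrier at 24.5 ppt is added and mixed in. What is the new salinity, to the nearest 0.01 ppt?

Remaining after removal: 22,300,000 m³ at 8 ppt (salt = 178,400,000)
After addition: salt = 178,400,000 + 36,700,000×24.5 = 1,077,550,000; volume = 59,000,000 m³
S = 1,077,550,000 / 59,000,000 = 18.2636 ppt

18.26 ppt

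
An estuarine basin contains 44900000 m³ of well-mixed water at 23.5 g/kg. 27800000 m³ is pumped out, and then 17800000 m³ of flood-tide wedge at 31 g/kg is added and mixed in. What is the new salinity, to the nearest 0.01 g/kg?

27.33 g/kg

Remaining after removal: 17,100,000 m³ at 23.5 g/kg (salt = 401,850,000)
After addition: salt = 401,850,000 + 17,800,000×31 = 953,650,000; volume = 34,900,000 m³
S = 953,650,000 / 34,900,000 = 27.3252 g/kg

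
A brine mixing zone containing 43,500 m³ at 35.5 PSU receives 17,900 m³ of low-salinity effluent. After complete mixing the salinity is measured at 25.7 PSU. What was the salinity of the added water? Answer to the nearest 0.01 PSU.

1.88 PSU

Salt balance: 43,500×35.5 + 17,900×S = 61,400×25.7
1,544,250 + 17,900·S = 1,577,980
S = (1,577,980 − 1,544,250) / 17,900 = 1.8844 PSU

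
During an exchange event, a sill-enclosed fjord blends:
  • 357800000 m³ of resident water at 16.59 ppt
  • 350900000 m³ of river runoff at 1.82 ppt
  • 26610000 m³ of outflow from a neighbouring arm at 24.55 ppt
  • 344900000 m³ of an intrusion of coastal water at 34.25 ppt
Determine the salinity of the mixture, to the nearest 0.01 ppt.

17.63 ppt

Total salt / total volume:
salt = 357,800,000×16.59 + 350,900,000×1.82 + 26,610,000×24.55 + 344,900,000×34.25 = 5,935,902,000 + 638,638,000 + 653,275,500 + 11,812,825,000 = 19,040,640,500
volume = 357,800,000 + 350,900,000 + 26,610,000 + 344,900,000 = 1,080,210,000 m³
S = 19,040,640,500 / 1,080,210,000 = 17.6268 ppt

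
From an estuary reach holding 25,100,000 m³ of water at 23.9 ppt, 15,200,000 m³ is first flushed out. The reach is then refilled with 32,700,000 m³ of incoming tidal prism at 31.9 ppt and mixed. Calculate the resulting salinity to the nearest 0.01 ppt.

30.04 ppt

Remaining after removal: 9,900,000 m³ at 23.9 ppt (salt = 236,610,000)
After addition: salt = 236,610,000 + 32,700,000×31.9 = 1,279,740,000; volume = 42,600,000 m³
S = 1,279,740,000 / 42,600,000 = 30.0408 ppt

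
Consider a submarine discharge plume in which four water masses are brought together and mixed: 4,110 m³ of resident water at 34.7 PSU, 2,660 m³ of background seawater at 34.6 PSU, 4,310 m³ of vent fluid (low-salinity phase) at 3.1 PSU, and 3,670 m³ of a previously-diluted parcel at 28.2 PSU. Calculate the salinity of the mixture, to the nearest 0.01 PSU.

23.83 PSU

Weighted by volume,
salt = 4,110×34.7 + 2,660×34.6 + 4,310×3.1 + 3,670×28.2 = 142,617 + 92,036 + 13,361 + 103,494 = 351,508
volume = 4,110 + 2,660 + 4,310 + 3,670 = 14,750 m³
S = 351,508 / 14,750 = 23.8311 PSU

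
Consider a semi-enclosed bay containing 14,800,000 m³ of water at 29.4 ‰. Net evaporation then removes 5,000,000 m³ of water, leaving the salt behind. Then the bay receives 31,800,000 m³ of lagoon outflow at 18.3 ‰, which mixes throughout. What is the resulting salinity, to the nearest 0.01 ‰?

24.45 ‰

After evaporation: salt = 14,800,000×29.4 = 435,120,000; volume = 14,800,000 − 5,000,000 = 9,800,000 m³
After mixing: salt = 435,120,000 + 31,800,000×18.3 = 1,017,060,000; volume = 9,800,000 + 31,800,000 = 41,600,000 m³
S = 1,017,060,000 / 41,600,000 = 24.4486 ‰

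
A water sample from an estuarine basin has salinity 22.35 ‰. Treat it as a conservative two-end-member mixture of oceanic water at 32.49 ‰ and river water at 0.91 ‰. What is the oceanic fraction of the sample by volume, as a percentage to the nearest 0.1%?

Let g be the oceanic fraction. Salt balance per unit volume:
g×32.49 + (1−g)×0.91 = 22.35
g = (22.35 − 0.91) / (32.49 − 0.91) = 21.44/31.58 = 0.6789

67.9%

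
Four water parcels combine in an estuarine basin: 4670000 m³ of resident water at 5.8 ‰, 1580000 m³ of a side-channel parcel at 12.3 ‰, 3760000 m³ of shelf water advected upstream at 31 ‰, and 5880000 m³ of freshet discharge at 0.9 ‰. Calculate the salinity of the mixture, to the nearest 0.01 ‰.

Weighted by volume,
salt = 4,670,000×5.8 + 1,580,000×12.3 + 3,760,000×31 + 5,880,000×0.9 = 27,086,000 + 19,434,000 + 116,560,000 + 5,292,000 = 168,372,000
volume = 4,670,000 + 1,580,000 + 3,760,000 + 5,880,000 = 15,890,000 m³
S = 168,372,000 / 15,890,000 = 10.5961 ‰

10.60 ‰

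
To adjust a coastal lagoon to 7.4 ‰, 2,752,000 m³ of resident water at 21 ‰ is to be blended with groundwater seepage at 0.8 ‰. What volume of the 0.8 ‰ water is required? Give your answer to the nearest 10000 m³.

5670000 m³

Salt balance: 2,752,000×21 + V×0.8 = (2,752,000+V)×7.4
57,792,000 + 0.8V = 20,364,800 + 7.4V
37,427,200 = 6.6V
V = 5,670,787.88 m³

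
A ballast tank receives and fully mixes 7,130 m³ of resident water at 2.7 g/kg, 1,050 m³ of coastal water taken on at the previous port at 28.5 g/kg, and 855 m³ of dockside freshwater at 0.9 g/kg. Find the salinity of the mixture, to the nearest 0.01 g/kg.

5.53 g/kg

Salt balance:
salt = 7,130×2.7 + 1,050×28.5 + 855×0.9 = 19,251 + 29,925 + 769.5 = 49,945.5
volume = 7,130 + 1,050 + 855 = 9,035 m³
S = 49,945.5 / 9,035 = 5.528 g/kg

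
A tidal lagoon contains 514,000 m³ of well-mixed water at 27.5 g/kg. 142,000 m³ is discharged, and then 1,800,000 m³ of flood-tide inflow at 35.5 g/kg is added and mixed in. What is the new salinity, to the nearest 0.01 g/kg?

34.13 g/kg

Remaining after removal: 372,000 m³ at 27.5 g/kg (salt = 10,230,000)
After addition: salt = 10,230,000 + 1,800,000×35.5 = 74,130,000; volume = 2,172,000 m³
S = 74,130,000 / 2,172,000 = 34.1298 g/kg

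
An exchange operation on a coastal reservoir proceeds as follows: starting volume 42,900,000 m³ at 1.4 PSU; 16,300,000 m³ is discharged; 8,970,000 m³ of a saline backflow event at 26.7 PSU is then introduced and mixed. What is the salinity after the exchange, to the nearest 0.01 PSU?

Remaining after removal: 26,600,000 m³ at 1.4 PSU (salt = 37,240,000)
After addition: salt = 37,240,000 + 8,970,000×26.7 = 276,739,000; volume = 35,570,000 m³
S = 276,739,000 / 35,570,000 = 7.7801 PSU

7.78 PSU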